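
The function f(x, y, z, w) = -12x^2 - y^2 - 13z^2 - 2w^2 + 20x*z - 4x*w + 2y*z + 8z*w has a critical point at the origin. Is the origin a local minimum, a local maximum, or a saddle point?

The Hessian at the origin is H = [[-24, 0, 20, -4], [0, -2, 2, 0], [20, 2, -26, 8], [-4, 0, 8, -4]].
Row-reducing H symmetrically gives the diagonal entries -24, -2, -22/3, -4/11.
Counting signs: 4 negative.
H is negative definite, so the origin is a strict local maximum.

local maximum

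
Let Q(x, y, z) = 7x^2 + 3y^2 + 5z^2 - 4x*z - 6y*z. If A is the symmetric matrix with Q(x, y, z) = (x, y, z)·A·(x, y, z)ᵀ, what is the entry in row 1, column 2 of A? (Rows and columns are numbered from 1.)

0

The coefficient of x·y in Q is 0. For a symmetric A this equals A[1,2] + A[2,1] = 2·A[1,2].
So A[1,2] = 0/2 = 0.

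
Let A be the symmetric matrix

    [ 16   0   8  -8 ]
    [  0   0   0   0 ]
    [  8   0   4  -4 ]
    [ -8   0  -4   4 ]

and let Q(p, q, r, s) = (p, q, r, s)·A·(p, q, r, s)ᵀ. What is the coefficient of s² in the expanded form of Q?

4

The coefficient of s² is the diagonal entry A[4,4] = 4.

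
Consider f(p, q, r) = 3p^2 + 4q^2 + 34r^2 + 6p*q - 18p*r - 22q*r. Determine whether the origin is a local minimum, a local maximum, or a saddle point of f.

local minimum

The Hessian at the origin is H = [[6, 6, -18], [6, 8, -22], [-18, -22, 68]].
Row-reducing H symmetrically gives the diagonal entries 6, 2, 6.
So there are 3 positive pivots.
H is positive definite, so the origin is a strict local minimum.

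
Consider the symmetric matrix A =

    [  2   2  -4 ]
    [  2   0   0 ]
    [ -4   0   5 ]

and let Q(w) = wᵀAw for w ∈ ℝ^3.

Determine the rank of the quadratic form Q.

3

An LDLᵀ factorisation of A has diagonal entries 2, -2, 5.
So there are 2 positive, 1 negative pivots.
The rank is the number of nonzero pivots: 3.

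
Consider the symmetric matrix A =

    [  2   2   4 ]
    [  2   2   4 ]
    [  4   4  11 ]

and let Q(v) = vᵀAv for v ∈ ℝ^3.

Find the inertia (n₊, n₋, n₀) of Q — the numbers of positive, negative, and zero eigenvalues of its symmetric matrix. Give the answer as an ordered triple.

(2, 0, 1)

Congruent diagonalization of A (simultaneous row and column reduction) yields pivots 2, 0, 3.
That gives 2 positive, 1 zero pivots.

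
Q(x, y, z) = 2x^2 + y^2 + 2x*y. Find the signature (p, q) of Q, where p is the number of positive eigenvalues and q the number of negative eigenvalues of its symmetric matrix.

The symmetric matrix is A = [[2, 1, 0], [1, 1, 0], [0, 0, 0]].
Symmetric row and column elimination reduces A to a congruent diagonal form with pivots 2, 1/2, 0.
So there are 2 positive, 1 zero pivots.

(2, 0)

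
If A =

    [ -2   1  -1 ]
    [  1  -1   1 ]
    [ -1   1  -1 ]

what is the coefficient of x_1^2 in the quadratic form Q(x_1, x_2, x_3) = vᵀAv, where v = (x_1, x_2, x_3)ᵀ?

The coefficient of x_1^2 is the diagonal entry A[1,1] = -2.

-2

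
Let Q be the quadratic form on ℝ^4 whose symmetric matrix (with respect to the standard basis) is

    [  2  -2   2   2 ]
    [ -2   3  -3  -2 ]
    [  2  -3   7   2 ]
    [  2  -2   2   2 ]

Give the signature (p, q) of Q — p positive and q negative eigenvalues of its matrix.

Symmetric row and column elimination reduces A to a congruent diagonal form with pivots 2, 1, 4, 0.
Counting signs: 3 positive, 1 zero.

(3, 0)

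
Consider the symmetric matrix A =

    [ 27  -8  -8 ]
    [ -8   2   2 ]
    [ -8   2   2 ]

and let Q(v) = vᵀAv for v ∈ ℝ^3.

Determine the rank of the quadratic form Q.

2

Symmetric row and column elimination reduces A to a congruent diagonal form with pivots 27, -10/27, 0.
So there are 1 positive, 1 negative, 1 zero pivots.
The rank is the number of nonzero pivots: 2.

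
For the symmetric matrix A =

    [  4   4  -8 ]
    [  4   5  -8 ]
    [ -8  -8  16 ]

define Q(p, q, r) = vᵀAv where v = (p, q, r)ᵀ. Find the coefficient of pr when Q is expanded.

-16

The coefficient of pr is A[1,3] + A[3,1] = 2·(-8) = -16.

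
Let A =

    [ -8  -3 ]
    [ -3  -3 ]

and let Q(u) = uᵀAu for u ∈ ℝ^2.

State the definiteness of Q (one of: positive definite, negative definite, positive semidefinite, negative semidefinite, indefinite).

negative definite

For the 2×2 matrix [[-8, -3], [-3, -3]]: det = -8·-3 − (-3)² = 15, trace = -11.
det > 0 so both eigenvalues share the sign of the trace; trace = -11 < 0 ⇒ both negative.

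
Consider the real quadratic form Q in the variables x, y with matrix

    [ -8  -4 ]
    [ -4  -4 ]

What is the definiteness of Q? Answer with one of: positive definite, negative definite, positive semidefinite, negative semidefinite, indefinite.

negative definite

For the 2×2 matrix [[-8, -4], [-4, -4]]: det = -8·-4 − (-4)² = 16, trace = -12.
det > 0 so both eigenvalues share the sign of the trace; trace = -12 < 0 ⇒ both negative.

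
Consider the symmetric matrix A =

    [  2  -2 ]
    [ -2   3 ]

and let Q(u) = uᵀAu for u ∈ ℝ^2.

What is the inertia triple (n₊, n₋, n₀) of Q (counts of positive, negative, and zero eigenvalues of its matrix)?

Symmetric row and column elimination reduces A to a congruent diagonal form with pivots 2, 1.
That gives 2 positive pivots.

(2, 0, 0)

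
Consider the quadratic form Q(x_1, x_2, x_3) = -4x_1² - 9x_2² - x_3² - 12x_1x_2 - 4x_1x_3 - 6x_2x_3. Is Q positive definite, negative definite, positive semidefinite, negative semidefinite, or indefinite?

Write A = [[-4, -6, -2], [-6, -9, -3], [-2, -3, -1]].
Row-reducing A symmetrically gives the diagonal entries -4, 0, 0.
That gives 1 negative, 2 zero pivots.
Hence Q is negative semidefinite.

negative semidefinite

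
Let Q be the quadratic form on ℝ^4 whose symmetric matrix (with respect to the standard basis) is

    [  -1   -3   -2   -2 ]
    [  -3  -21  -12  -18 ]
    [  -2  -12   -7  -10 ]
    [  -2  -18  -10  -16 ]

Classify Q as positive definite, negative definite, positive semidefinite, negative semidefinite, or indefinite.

negative semidefinite

Congruent diagonalization of A (simultaneous row and column reduction) yields pivots -1, -12, 0, 0.
That gives 2 negative, 2 zero pivots.
Hence Q is negative semidefinite.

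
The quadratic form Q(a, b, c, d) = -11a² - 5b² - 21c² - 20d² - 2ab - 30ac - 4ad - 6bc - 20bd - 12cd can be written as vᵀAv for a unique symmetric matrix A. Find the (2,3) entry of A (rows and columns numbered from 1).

The coefficient of b·c in Q is -6. For a symmetric A this equals A[2,3] + A[3,2] = 2·A[2,3].
So A[2,3] = -6/2 = -3.

-3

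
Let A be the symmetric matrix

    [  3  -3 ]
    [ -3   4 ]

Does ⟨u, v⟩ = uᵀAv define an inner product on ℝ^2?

For the 2×2 matrix [[3, -3], [-3, 4]]: det = 3·4 − (-3)² = 3, trace = 7.
det > 0 so both eigenvalues share the sign of the trace; trace = 7 > 0 ⇒ both positive.
⟨·,·⟩ is an inner product exactly when A is positive definite.

yes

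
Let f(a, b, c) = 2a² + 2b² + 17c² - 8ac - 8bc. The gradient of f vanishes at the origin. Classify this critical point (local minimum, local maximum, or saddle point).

The Hessian at the origin is H = [[4, 0, -8], [0, 4, -8], [-8, -8, 34]].
Symmetric row and column elimination reduces H to a congruent diagonal form with pivots 4, 4, 2.
That gives 3 positive pivots.
H is positive definite, so the origin is a strict local minimum.

local minimum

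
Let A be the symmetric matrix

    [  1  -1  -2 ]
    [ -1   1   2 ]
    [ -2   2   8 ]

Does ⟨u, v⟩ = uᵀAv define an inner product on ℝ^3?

Row-reducing A symmetrically gives the diagonal entries 1, 0, 4.
So there are 2 positive, 1 zero pivots.
Hence Q is positive semidefinite.
⟨·,·⟩ is an inner product exactly when A is positive definite.

no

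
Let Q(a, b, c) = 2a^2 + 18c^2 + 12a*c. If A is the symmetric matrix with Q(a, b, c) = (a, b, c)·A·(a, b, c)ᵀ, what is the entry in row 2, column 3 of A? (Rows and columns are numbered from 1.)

0

The coefficient of b·c in Q is 0. For a symmetric A this equals A[2,3] + A[3,2] = 2·A[2,3].
So A[2,3] = 0/2 = 0.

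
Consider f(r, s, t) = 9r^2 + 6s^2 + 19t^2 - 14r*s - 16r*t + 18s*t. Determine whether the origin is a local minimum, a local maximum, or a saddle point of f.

saddle point

The Hessian at the origin is H = [[18, -14, -16], [-14, 12, 18], [-16, 18, 38]].
Symmetric row and column elimination reduces H to a congruent diagonal form with pivots 18, 10/9, -4.
That gives 2 positive, 1 negative pivots.
H is indefinite, so the origin is a saddle point.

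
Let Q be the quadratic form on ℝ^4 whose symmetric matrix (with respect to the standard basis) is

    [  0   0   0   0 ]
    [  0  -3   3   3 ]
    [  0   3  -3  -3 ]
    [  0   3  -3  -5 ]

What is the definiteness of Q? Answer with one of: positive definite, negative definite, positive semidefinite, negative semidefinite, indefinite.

negative semidefinite

Applying the same elementary operations to the rows and columns of A produces a congruent diagonal matrix with entries 0, -3, 0, -2.
That gives 2 negative, 2 zero pivots.
Hence Q is negative semidefinite.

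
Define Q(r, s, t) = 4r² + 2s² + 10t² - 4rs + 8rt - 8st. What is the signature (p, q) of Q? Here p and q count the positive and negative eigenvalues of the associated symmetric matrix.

(3, 0)

The symmetric matrix is A = [[4, -2, 4], [-2, 2, -4], [4, -4, 10]].
Row-reducing A symmetrically gives the diagonal entries 4, 1, 2.
Counting signs: 3 positive.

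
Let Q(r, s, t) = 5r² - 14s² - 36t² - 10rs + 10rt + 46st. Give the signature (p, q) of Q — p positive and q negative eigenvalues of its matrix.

The associated matrix is A = [[5, -5, 5], [-5, -14, 23], [5, 23, -36]].
An LDLᵀ factorisation of A has diagonal entries 5, -19, 5/19.
Counting signs: 2 positive, 1 negative.

(2, 1)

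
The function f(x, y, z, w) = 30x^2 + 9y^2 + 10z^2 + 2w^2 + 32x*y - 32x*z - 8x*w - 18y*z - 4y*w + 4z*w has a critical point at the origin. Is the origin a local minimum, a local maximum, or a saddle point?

local minimum

The Hessian at the origin is H = [[60, 32, -32, -8], [32, 18, -18, -4], [-32, -18, 20, 4], [-8, -4, 4, 4]].
Row-reducing H symmetrically gives the diagonal entries 60, 14/15, 2, 20/7.
So there are 4 positive pivots.
H is positive definite, so the origin is a strict local minimum.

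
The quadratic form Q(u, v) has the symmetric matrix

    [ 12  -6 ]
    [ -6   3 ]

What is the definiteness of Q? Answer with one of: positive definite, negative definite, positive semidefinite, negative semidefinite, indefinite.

positive semidefinite

For the 2×2 matrix [[12, -6], [-6, 3]]: det = 12·3 − (-6)² = 0, trace = 15.
det = 0 so one eigenvalue is zero; the form is semidefinite with the sign of the trace.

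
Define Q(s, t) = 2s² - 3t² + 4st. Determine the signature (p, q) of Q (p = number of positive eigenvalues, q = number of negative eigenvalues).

The associated matrix is A = [[2, 2], [2, -3]].
An LDLᵀ factorisation of A has diagonal entries 2, -5.
So there are 1 positive, 1 negative pivots.

(1, 1)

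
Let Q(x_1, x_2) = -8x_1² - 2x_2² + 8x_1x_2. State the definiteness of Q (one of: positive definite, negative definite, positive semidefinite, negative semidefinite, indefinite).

The symmetric matrix of Q is [[-8, 4], [4, -2]].
For the 2×2 matrix [[-8, 4], [4, -2]]: det = -8·-2 − (4)² = 0, trace = -10.
det = 0 so one eigenvalue is zero; the form is semidefinite with the sign of the trace.

negative semidefinite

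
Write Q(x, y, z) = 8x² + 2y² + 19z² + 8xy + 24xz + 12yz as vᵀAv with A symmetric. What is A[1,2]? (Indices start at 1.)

The coefficient of x·y in Q is 8. For a symmetric A this equals A[1,2] + A[2,1] = 2·A[1,2].
So A[1,2] = 8/2 = 4.

4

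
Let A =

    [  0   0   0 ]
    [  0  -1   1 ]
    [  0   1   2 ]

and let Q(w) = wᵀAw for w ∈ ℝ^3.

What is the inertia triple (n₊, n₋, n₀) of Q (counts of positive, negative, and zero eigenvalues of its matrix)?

(1, 1, 1)

Congruent diagonalization of A (simultaneous row and column reduction) yields pivots 0, -1, 3.
Counting signs: 1 positive, 1 negative, 1 zero.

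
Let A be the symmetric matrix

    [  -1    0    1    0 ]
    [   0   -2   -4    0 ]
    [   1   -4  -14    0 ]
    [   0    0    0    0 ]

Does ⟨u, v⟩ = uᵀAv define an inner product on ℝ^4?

no

Congruent diagonalization of A (simultaneous row and column reduction) yields pivots -1, -2, -5, 0.
So there are 3 negative, 1 zero pivots.
Hence Q is negative semidefinite.
⟨·,·⟩ is an inner product exactly when A is positive definite.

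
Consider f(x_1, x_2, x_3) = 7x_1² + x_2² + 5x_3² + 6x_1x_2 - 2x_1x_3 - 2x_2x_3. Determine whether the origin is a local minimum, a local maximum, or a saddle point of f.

saddle point

The Hessian at the origin is H = [[14, 6, -2], [6, 2, -2], [-2, -2, 10]].
Applying the same elementary operations to the rows and columns of H produces a congruent diagonal matrix with entries 14, -4/7, 12.
So there are 2 positive, 1 negative pivots.
H is indefinite, so the origin is a saddle point.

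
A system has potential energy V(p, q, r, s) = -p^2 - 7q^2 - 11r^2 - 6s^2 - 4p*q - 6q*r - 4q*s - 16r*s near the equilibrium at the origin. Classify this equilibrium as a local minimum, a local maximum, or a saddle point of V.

local maximum

The Hessian at the origin is H = [[-2, -4, 0, 0], [-4, -14, -6, -4], [0, -6, -22, -16], [0, -4, -16, -12]].
Symmetric row and column elimination reduces H to a congruent diagonal form with pivots -2, -6, -16, -1/3.
So there are 4 negative pivots.
H is negative definite, so the origin is a strict local maximum.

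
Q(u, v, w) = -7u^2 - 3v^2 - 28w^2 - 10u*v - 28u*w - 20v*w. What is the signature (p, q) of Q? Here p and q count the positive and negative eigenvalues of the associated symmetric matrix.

(1, 1)

The associated matrix is A = [[-7, -5, -14], [-5, -3, -10], [-14, -10, -28]].
Row-reducing A symmetrically gives the diagonal entries -7, 4/7, 0.
Counting signs: 1 positive, 1 negative, 1 zero.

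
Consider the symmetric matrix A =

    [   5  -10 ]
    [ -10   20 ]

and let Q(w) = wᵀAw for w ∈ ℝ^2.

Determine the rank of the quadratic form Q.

1

Row-reducing A symmetrically gives the diagonal entries 5, 0.
So there are 1 positive, 1 zero pivots.
The rank is the number of nonzero pivots: 1.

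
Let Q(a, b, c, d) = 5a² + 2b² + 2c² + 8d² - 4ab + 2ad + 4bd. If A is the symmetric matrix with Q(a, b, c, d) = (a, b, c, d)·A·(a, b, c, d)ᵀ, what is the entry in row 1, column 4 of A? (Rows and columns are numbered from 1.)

The coefficient of a·d in Q is 2. For a symmetric A this equals A[1,4] + A[4,1] = 2·A[1,4].
So A[1,4] = 2/2 = 1.

1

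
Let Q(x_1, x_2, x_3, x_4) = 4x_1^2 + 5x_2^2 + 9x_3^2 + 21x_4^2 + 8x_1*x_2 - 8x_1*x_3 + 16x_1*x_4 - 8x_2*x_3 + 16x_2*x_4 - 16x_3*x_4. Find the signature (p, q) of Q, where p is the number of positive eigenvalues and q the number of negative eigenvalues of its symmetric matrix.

(4, 0)

Write A = [[4, 4, -4, 8], [4, 5, -4, 8], [-4, -4, 9, -8], [8, 8, -8, 21]].
An LDLᵀ factorisation of A has diagonal entries 4, 1, 5, 5.
So there are 4 positive pivots.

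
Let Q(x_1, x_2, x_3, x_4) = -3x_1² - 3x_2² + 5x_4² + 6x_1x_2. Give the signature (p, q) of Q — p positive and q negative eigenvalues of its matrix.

The associated matrix is A = [[-3, 3, 0, 0], [3, -3, 0, 0], [0, 0, 0, 0], [0, 0, 0, 5]].
Applying the same elementary operations to the rows and columns of A produces a congruent diagonal matrix with entries -3, 0, 0, 5.
That gives 1 positive, 1 negative, 2 zero pivots.

(1, 1)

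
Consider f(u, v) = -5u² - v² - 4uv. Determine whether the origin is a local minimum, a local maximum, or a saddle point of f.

local maximum

The Hessian at the origin is H = [[-10, -4], [-4, -2]].
det H = -10·-2 − (-4)² = 4 > 0 and H[1,1] = -10 < 0, so H is negative definite.
Therefore the origin is a local maximum.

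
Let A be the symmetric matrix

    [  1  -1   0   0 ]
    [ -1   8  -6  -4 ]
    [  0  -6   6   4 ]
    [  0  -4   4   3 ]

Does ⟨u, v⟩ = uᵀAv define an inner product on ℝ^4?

yes

Leading principal minors: Δ_1 = 1, Δ_2 = 7, Δ_3 = 6, Δ_4 = 2.
All leading principal minors are positive, so by Sylvester's criterion Q is positive definite.
⟨·,·⟩ is an inner product exactly when A is positive definite.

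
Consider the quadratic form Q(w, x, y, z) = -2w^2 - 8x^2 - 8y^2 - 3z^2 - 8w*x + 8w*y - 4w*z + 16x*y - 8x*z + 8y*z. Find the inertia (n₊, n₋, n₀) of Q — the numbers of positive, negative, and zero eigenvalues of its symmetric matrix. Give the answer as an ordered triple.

Write A = [[-2, -4, 4, -2], [-4, -8, 8, -4], [4, 8, -8, 4], [-2, -4, 4, -3]].
Symmetric row and column elimination reduces A to a congruent diagonal form with pivots -2, 0, 0, -1.
That gives 2 negative, 2 zero pivots.

(0, 2, 2)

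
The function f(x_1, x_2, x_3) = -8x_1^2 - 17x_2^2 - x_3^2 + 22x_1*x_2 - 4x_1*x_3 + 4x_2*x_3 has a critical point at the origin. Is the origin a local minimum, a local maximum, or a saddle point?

local maximum

The Hessian at the origin is H = [[-16, 22, -4], [22, -34, 4], [-4, 4, -2]].
An LDLᵀ factorisation of H has diagonal entries -16, -15/4, -2/5.
So there are 3 negative pivots.
H is negative definite, so the origin is a strict local maximum.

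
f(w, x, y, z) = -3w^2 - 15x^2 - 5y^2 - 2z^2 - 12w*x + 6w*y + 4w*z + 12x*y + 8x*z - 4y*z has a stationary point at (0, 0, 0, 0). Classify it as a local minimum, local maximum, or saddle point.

local maximum

The Hessian at the origin is H = [[-6, -12, 6, 4], [-12, -30, 12, 8], [6, 12, -10, -4], [4, 8, -4, -4]].
Congruent diagonalization of H (simultaneous row and column reduction) yields pivots -6, -6, -4, -4/3.
That gives 4 negative pivots.
H is negative definite, so the origin is a strict local maximum.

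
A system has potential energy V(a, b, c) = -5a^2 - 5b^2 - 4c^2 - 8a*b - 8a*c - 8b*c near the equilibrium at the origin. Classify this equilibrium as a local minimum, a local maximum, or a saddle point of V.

The Hessian at the origin is H = [[-10, -8, -8], [-8, -10, -8], [-8, -8, -8]].
Row-reducing H symmetrically gives the diagonal entries -10, -18/5, -8/9.
Counting signs: 3 negative.
H is negative definite, so the origin is a strict local maximum.

local maximum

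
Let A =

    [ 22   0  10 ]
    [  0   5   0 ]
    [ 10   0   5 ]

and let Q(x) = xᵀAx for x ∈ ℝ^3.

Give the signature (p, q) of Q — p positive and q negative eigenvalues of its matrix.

Symmetric row and column elimination reduces A to a congruent diagonal form with pivots 22, 5, 5/11.
That gives 3 positive pivots.

(3, 0)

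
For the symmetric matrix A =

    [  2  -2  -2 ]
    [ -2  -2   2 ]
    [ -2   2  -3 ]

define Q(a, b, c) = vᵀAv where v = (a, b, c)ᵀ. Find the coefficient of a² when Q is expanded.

2

The coefficient of a² is the diagonal entry A[1,1] = 2.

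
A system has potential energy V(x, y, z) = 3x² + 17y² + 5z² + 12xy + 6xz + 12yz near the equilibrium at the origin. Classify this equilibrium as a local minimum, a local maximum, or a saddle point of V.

local minimum

The Hessian at the origin is H = [[6, 12, 6], [12, 34, 12], [6, 12, 10]].
Congruent diagonalization of H (simultaneous row and column reduction) yields pivots 6, 10, 4.
So there are 3 positive pivots.
H is positive definite, so the origin is a strict local minimum.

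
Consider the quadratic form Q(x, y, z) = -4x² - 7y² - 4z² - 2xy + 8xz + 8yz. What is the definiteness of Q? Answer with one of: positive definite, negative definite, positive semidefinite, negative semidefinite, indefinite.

indefinite

The associated matrix is A = [[-4, -1, 4], [-1, -7, 4], [4, 4, -4]].
Applying the same elementary operations to the rows and columns of A produces a congruent diagonal matrix with entries -4, -27/4, 4/3.
That gives 1 positive, 2 negative pivots.
Hence Q is indefinite.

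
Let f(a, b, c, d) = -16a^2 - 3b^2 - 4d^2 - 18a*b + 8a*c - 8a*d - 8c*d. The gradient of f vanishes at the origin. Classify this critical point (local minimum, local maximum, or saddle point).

The Hessian at the origin is H = [[-32, -18, 8, -8], [-18, -6, 0, 0], [8, 0, 0, -8], [-8, 0, -8, -8]].
Applying the same elementary operations to the rows and columns of H produces a congruent diagonal matrix with entries -32, 33/8, -32/11, -2.
That gives 1 positive, 3 negative pivots.
H is indefinite, so the origin is a saddle point.

saddle point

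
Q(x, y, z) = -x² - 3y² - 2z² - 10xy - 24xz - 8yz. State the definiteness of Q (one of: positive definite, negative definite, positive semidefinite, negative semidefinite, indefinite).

indefinite

The symmetric matrix is A = [[-1, -5, -12], [-5, -3, -4], [-12, -4, -2]].
An LDLᵀ factorisation of A has diagonal entries -1, 22, -6/11.
Counting signs: 1 positive, 2 negative.
Hence Q is indefinite.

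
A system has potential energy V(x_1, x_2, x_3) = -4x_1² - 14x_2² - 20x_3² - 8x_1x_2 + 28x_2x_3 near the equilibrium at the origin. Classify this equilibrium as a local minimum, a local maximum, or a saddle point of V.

The Hessian at the origin is H = [[-8, -8, 0], [-8, -28, 28], [0, 28, -40]].
Symmetric row and column elimination reduces H to a congruent diagonal form with pivots -8, -20, -4/5.
Counting signs: 3 negative.
H is negative definite, so the origin is a strict local maximum.

local maximum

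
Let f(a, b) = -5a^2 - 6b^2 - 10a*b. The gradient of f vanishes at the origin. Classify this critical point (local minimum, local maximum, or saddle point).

local maximum

The Hessian at the origin is H = [[-10, -10], [-10, -12]].
det H = -10·-12 − (-10)² = 20 > 0 and H[1,1] = -10 < 0, so H is negative definite.
Therefore the origin is a local maximum.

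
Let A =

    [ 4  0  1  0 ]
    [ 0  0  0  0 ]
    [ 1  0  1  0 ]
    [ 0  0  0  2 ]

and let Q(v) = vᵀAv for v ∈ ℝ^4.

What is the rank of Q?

Row-reducing A symmetrically gives the diagonal entries 4, 0, 3/4, 2.
So there are 3 positive, 1 zero pivots.
The rank is the number of nonzero pivots: 3.

3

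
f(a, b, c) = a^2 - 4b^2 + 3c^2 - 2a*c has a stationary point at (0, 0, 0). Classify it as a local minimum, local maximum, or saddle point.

The Hessian at the origin is H = [[2, 0, -2], [0, -8, 0], [-2, 0, 6]].
Symmetric row and column elimination reduces H to a congruent diagonal form with pivots 2, -8, 4.
Counting signs: 2 positive, 1 negative.
H is indefinite, so the origin is a saddle point.

saddle point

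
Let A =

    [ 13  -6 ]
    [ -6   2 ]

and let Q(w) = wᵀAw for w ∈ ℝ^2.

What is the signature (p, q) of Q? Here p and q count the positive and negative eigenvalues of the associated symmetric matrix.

(1, 1)

An LDLᵀ factorisation of A has diagonal entries 13, -10/13.
So there are 1 positive, 1 negative pivots.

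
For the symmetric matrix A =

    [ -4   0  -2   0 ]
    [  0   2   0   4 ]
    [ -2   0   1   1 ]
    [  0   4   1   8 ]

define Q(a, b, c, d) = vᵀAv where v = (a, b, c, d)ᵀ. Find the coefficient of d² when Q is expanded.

The coefficient of d² is the diagonal entry A[4,4] = 8.

8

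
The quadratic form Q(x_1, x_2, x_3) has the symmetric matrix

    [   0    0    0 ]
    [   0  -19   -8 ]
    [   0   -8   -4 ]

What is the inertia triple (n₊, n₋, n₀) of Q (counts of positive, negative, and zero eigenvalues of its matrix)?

(0, 2, 1)

Symmetric row and column elimination reduces A to a congruent diagonal form with pivots 0, -19, -12/19.
That gives 2 negative, 1 zero pivots.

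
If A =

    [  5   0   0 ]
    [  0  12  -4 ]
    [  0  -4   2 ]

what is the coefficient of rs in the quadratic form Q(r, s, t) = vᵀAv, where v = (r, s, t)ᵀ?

0

The coefficient of rs is A[1,2] + A[2,1] = 2·0 = 0.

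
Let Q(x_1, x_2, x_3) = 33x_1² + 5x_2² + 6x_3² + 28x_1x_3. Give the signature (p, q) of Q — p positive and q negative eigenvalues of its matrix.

The associated matrix is A = [[33, 0, 14], [0, 5, 0], [14, 0, 6]].
Row-reducing A symmetrically gives the diagonal entries 33, 5, 2/33.
That gives 3 positive pivots.

(3, 0)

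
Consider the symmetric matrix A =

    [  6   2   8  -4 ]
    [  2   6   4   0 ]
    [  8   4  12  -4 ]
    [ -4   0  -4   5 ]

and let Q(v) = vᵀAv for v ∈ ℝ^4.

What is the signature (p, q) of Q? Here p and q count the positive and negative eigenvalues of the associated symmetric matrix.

Symmetric row and column elimination reduces A to a congruent diagonal form with pivots 6, 16/3, 1, 1.
Counting signs: 4 positive.

(4, 0)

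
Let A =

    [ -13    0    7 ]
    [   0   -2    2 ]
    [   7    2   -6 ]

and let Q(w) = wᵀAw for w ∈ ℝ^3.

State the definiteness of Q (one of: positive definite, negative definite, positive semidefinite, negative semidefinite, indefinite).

negative definite

Leading principal minors: Δ_1 = -13, Δ_2 = 26, Δ_3 = -6.
The signs alternate starting with Δ_1 < 0, so by Sylvester's criterion Q is negative definite.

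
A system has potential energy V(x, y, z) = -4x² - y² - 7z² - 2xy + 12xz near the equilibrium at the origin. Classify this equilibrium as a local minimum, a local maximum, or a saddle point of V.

saddle point

The Hessian at the origin is H = [[-8, -2, 12], [-2, -2, 0], [12, 0, -14]].
Congruent diagonalization of H (simultaneous row and column reduction) yields pivots -8, -3/2, 10.
Counting signs: 1 positive, 2 negative.
H is indefinite, so the origin is a saddle point.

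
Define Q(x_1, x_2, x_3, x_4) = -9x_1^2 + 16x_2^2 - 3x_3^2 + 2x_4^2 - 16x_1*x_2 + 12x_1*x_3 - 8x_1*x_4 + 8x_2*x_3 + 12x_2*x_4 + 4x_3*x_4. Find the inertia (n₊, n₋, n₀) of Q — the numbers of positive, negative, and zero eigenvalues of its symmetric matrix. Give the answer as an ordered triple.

The associated matrix is A = [[-9, -8, 6, -4], [-8, 16, 4, 6], [6, 4, -3, 2], [-4, 6, 2, 2]].
Applying the same elementary operations to the rows and columns of A produces a congruent diagonal matrix with entries -9, 208/9, 12/13, -3/16.
So there are 2 positive, 2 negative pivots.

(2, 2, 0)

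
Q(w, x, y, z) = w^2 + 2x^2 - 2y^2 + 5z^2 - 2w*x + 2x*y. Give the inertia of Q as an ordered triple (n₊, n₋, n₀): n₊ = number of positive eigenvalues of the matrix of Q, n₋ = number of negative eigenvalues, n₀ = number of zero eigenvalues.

(3, 1, 0)

The symmetric matrix is A = [[1, -1, 0, 0], [-1, 2, 1, 0], [0, 1, -2, 0], [0, 0, 0, 5]].
Symmetric row and column elimination reduces A to a congruent diagonal form with pivots 1, 1, -3, 5.
That gives 3 positive, 1 negative pivots.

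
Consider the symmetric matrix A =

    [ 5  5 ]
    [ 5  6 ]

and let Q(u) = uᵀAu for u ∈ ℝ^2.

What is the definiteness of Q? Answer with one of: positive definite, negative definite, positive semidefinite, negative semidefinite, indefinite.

Leading principal minors: Δ_1 = 5, Δ_2 = 5.
All leading principal minors are positive, so by Sylvester's criterion Q is positive definite.

positive definite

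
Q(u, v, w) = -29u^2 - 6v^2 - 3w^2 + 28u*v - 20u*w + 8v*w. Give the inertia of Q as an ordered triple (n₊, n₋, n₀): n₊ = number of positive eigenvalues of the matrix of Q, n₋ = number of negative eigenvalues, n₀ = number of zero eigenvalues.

(1, 2, 0)

Write A = [[-29, 14, -10], [14, -6, 4], [-10, 4, -3]].
Congruent diagonalization of A (simultaneous row and column reduction) yields pivots -29, 22/29, -5/11.
That gives 1 positive, 2 negative pivots.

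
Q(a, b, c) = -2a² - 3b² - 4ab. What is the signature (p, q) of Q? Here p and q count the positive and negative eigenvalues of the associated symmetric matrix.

(0, 2)

Write A = [[-2, -2, 0], [-2, -3, 0], [0, 0, 0]].
Symmetric row and column elimination reduces A to a congruent diagonal form with pivots -2, -1, 0.
Counting signs: 2 negative, 1 zero.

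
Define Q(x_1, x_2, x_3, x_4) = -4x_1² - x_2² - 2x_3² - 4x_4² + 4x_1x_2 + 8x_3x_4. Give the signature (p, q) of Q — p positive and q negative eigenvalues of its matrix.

The associated matrix is A = [[-4, 2, 0, 0], [2, -1, 0, 0], [0, 0, -2, 4], [0, 0, 4, -4]].
Applying the same elementary operations to the rows and columns of A produces a congruent diagonal matrix with entries -4, 0, -2, 4.
Counting signs: 1 positive, 2 negative, 1 zero.

(1, 2)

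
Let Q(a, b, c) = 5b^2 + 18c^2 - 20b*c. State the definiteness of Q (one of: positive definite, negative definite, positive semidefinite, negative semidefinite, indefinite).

Write A = [[0, 0, 0], [0, 5, -10], [0, -10, 18]].
Applying the same elementary operations to the rows and columns of A produces a congruent diagonal matrix with entries 0, 5, -2.
So there are 1 positive, 1 negative, 1 zero pivots.
Hence Q is indefinite.

indefinite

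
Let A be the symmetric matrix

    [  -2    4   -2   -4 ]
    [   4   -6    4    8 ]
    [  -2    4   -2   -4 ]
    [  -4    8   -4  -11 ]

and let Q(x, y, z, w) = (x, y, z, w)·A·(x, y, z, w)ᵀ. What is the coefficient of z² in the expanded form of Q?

-2

The coefficient of z² is the diagonal entry A[3,3] = -2.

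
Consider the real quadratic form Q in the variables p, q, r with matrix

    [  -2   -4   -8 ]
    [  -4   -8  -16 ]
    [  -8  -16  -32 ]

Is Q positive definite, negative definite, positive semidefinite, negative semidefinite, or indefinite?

negative semidefinite

Symmetric row and column elimination reduces A to a congruent diagonal form with pivots -2, 0, 0.
That gives 1 negative, 2 zero pivots.
Hence Q is negative semidefinite.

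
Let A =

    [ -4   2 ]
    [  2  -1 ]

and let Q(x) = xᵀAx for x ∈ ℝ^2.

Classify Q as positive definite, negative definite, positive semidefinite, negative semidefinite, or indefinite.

Symmetric row and column elimination reduces A to a congruent diagonal form with pivots -4, 0.
So there are 1 negative, 1 zero pivots.
Hence Q is negative semidefinite.

negative semidefinite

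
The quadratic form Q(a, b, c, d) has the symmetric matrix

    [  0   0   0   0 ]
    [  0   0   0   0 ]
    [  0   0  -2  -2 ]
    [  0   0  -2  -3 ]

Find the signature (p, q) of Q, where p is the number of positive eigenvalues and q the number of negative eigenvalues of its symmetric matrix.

(0, 2)

Congruent diagonalization of A (simultaneous row and column reduction) yields pivots 0, 0, -2, -1.
That gives 2 negative, 2 zero pivots.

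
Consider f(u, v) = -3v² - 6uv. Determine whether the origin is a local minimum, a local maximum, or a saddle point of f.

saddle point

The Hessian at the origin is H = [[0, -6], [-6, -6]].
det H = 0·-6 − (-6)² = -36 < 0, so H is indefinite.
Therefore the origin is a saddle point.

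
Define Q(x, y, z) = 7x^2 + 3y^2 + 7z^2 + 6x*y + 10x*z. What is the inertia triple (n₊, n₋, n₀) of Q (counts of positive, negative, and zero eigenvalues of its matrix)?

(3, 0, 0)

Write A = [[7, 3, 5], [3, 3, 0], [5, 0, 7]].
Symmetric row and column elimination reduces A to a congruent diagonal form with pivots 7, 12/7, 3/4.
That gives 3 positive pivots.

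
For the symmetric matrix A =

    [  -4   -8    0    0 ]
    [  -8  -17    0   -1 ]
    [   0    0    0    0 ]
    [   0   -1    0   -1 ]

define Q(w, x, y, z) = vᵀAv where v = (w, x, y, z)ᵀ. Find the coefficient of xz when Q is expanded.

-2

The coefficient of xz is A[2,4] + A[4,2] = 2·(-1) = -2.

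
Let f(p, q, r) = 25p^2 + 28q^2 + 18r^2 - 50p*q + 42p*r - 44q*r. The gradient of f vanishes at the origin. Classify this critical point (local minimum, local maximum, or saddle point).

The Hessian at the origin is H = [[50, -50, 42], [-50, 56, -44], [42, -44, 36]].
An LDLᵀ factorisation of H has diagonal entries 50, 6, 4/75.
That gives 3 positive pivots.
H is positive definite, so the origin is a strict local minimum.

local minimum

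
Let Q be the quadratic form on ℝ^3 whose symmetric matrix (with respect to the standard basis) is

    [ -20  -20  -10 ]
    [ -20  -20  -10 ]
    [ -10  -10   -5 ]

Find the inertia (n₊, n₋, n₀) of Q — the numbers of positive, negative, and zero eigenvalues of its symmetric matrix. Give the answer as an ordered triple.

Applying the same elementary operations to the rows and columns of A produces a congruent diagonal matrix with entries -20, 0, 0.
So there are 1 negative, 2 zero pivots.

(0, 1, 2)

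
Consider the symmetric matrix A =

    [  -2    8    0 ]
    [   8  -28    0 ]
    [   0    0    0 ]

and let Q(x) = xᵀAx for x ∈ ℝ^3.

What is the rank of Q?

2

Congruent diagonalization of A (simultaneous row and column reduction) yields pivots -2, 4, 0.
So there are 1 positive, 1 negative, 1 zero pivots.
The rank is the number of nonzero pivots: 2.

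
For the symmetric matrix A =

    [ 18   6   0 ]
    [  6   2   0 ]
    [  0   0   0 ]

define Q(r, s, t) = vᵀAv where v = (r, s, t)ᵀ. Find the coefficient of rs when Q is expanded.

The coefficient of rs is A[1,2] + A[2,1] = 2·6 = 12.

12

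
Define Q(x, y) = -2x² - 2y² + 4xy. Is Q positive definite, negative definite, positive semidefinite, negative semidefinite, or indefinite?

negative semidefinite

The associated matrix is A = [[-2, 2], [2, -2]].
Applying the same elementary operations to the rows and columns of A produces a congruent diagonal matrix with entries -2, 0.
So there are 1 negative, 1 zero pivots.
Hence Q is negative semidefinite.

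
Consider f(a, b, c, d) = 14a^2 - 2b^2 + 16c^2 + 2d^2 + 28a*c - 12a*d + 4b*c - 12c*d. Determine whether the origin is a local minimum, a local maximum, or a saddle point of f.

saddle point

The Hessian at the origin is H = [[28, 0, 28, -12], [0, -4, 4, 0], [28, 4, 32, -12], [-12, 0, -12, 4]].
An LDLᵀ factorisation of H has diagonal entries 28, -4, 8, -8/7.
So there are 2 positive, 2 negative pivots.
H is indefinite, so the origin is a saddle point.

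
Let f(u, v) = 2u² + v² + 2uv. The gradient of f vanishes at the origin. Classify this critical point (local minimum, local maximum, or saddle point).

local minimum

The Hessian at the origin is H = [[4, 2], [2, 2]].
det H = 4·2 − (2)² = 4 > 0 and H[1,1] = 4 > 0, so H is positive definite.
Therefore the origin is a local minimum.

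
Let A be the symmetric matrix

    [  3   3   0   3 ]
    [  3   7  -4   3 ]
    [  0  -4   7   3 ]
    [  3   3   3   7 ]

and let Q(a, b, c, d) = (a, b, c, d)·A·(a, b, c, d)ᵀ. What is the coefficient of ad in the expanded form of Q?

6

The coefficient of ad is A[1,4] + A[4,1] = 2·3 = 6.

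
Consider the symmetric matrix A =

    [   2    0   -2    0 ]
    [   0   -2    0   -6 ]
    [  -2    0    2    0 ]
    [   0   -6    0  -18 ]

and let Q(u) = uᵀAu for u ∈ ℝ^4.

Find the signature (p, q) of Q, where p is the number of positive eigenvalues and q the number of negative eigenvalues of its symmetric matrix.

(1, 1)

Congruent diagonalization of A (simultaneous row and column reduction) yields pivots 2, -2, 0, 0.
That gives 1 positive, 1 negative, 2 zero pivots.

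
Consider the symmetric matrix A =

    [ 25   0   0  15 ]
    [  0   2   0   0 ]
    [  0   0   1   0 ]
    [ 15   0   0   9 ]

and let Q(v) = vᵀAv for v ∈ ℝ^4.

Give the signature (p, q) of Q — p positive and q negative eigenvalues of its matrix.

(3, 0)

Applying the same elementary operations to the rows and columns of A produces a congruent diagonal matrix with entries 25, 2, 1, 0.
So there are 3 positive, 1 zero pivots.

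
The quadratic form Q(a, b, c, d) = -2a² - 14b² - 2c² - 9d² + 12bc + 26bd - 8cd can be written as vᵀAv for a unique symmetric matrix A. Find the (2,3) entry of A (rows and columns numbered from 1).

The coefficient of b·c in Q is 12. For a symmetric A this equals A[2,3] + A[3,2] = 2·A[2,3].
So A[2,3] = 12/2 = 6.

6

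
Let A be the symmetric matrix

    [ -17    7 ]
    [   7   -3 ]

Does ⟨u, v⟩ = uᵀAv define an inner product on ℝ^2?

Congruent diagonalization of A (simultaneous row and column reduction) yields pivots -17, -2/17.
Counting signs: 2 negative.
Hence Q is negative definite.
⟨·,·⟩ is an inner product exactly when A is positive definite.

no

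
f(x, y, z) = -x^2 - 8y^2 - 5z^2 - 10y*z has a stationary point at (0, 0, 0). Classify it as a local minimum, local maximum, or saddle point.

The Hessian at the origin is H = [[-2, 0, 0], [0, -16, -10], [0, -10, -10]].
Row-reducing H symmetrically gives the diagonal entries -2, -16, -15/4.
That gives 3 negative pivots.
H is negative definite, so the origin is a strict local maximum.

local maximum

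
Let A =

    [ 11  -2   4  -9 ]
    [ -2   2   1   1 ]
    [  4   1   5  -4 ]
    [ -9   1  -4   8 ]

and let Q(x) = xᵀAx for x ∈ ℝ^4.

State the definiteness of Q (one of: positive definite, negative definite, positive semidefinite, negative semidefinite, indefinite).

positive definite

Applying the same elementary operations to the rows and columns of A produces a congruent diagonal matrix with entries 11, 18/11, 31/18, 12/31.
So there are 4 positive pivots.
Hence Q is positive definite.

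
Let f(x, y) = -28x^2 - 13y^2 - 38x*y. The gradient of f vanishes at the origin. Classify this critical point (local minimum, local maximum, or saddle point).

local maximum

The Hessian at the origin is H = [[-56, -38], [-38, -26]].
det H = -56·-26 − (-38)² = 12 > 0 and H[1,1] = -56 < 0, so H is negative definite.
Therefore the origin is a local maximum.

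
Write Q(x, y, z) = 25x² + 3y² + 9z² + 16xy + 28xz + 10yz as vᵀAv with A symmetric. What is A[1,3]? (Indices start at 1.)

The coefficient of x·z in Q is 28. For a symmetric A this equals A[1,3] + A[3,1] = 2·A[1,3].
So A[1,3] = 28/2 = 14.

14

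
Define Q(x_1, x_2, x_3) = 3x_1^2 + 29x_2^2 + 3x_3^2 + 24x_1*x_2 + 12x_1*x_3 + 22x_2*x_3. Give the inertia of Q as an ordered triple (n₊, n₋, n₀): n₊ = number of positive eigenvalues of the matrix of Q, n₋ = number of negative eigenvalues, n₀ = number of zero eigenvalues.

(1, 2, 0)

Write A = [[3, 12, 6], [12, 29, 11], [6, 11, 3]].
An LDLᵀ factorisation of A has diagonal entries 3, -19, -2/19.
That gives 1 positive, 2 negative pivots.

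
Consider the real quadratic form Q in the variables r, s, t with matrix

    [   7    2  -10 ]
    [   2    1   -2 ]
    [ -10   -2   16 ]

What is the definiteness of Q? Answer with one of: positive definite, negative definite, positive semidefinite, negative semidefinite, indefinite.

Row-reducing A symmetrically gives the diagonal entries 7, 3/7, 0.
So there are 2 positive, 1 zero pivots.
Hence Q is positive semidefinite.

positive semidefinite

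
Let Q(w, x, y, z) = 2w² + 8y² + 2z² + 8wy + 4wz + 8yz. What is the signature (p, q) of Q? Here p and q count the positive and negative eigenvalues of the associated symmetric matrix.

(1, 0)

The associated matrix is A = [[2, 0, 4, 2], [0, 0, 0, 0], [4, 0, 8, 4], [2, 0, 4, 2]].
Symmetric row and column elimination reduces A to a congruent diagonal form with pivots 2, 0, 0, 0.
That gives 1 positive, 3 zero pivots.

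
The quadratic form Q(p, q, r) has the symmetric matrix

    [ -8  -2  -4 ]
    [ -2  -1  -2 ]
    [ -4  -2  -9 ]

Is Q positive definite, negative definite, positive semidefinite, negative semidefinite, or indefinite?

Symmetric row and column elimination reduces A to a congruent diagonal form with pivots -8, -1/2, -5.
So there are 3 negative pivots.
Hence Q is negative definite.

negative definite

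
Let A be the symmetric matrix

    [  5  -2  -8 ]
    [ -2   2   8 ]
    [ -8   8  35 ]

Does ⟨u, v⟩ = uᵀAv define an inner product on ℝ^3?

Leading principal minors: Δ_1 = 5, Δ_2 = 6, Δ_3 = 18.
All leading principal minors are positive, so by Sylvester's criterion Q is positive definite.
⟨·,·⟩ is an inner product exactly when A is positive definite.

yes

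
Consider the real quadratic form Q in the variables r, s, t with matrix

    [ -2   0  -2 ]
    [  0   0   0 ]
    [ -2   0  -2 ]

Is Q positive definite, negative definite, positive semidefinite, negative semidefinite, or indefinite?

negative semidefinite

Congruent diagonalization of A (simultaneous row and column reduction) yields pivots -2, 0, 0.
Counting signs: 1 negative, 2 zero.
Hence Q is negative semidefinite.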